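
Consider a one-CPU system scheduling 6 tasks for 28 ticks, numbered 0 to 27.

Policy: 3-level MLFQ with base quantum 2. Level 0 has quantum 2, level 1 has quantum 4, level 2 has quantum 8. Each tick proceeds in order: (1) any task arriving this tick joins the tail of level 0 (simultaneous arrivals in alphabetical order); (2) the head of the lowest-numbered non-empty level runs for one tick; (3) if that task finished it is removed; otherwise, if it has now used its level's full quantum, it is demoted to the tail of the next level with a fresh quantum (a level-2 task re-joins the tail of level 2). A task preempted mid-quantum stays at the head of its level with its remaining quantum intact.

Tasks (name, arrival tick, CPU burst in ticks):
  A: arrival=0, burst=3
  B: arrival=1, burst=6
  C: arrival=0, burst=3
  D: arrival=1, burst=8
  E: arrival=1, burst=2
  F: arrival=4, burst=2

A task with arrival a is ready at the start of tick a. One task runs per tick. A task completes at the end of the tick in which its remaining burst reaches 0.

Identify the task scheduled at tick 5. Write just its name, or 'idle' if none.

running at tick 5 = B

t=0: L0/L1/L2 = AC/-/- → run A
t=1: L0/L1/L2 = ACBDE/-/- → run A
t=2: L0/L1/L2 = CBDE/A/- → run C
t=3: L0/L1/L2 = CBDE/A/- → run C
t=4: L0/L1/L2 = BDEF/AC/- → run B
t=5: L0/L1/L2 = BDEF/AC/- → run B
t=6: L0/L1/L2 = DEF/ACB/- → run D
t=7: L0/L1/L2 = DEF/ACB/- → run D
t=8: L0/L1/L2 = EF/ACBD/- → run E
t=9: L0/L1/L2 = EF/ACBD/- → run E
t=10: L0/L1/L2 = F/ACBD/- → run F
t=11: L0/L1/L2 = F/ACBD/- → run F
t=12: L0/L1/L2 = -/ACBD/- → run A
t=13: L0/L1/L2 = -/CBD/- → run C
t=14: L0/L1/L2 = -/BD/- → run B
t=15: L0/L1/L2 = -/BD/- → run B
t=16: L0/L1/L2 = -/BD/- → run B
t=17: L0/L1/L2 = -/BD/- → run B
t=18: L0/L1/L2 = -/D/- → run D
t=19: L0/L1/L2 = -/D/- → run D
t=20: L0/L1/L2 = -/D/- → run D
t=21: L0/L1/L2 = -/D/- → run D
t=22: L0/L1/L2 = -/-/D → run D
t=23: L0/L1/L2 = -/-/D → run D
t=24: (idle)
t=25: (idle)
t=26: (idle)
t=27: (idle)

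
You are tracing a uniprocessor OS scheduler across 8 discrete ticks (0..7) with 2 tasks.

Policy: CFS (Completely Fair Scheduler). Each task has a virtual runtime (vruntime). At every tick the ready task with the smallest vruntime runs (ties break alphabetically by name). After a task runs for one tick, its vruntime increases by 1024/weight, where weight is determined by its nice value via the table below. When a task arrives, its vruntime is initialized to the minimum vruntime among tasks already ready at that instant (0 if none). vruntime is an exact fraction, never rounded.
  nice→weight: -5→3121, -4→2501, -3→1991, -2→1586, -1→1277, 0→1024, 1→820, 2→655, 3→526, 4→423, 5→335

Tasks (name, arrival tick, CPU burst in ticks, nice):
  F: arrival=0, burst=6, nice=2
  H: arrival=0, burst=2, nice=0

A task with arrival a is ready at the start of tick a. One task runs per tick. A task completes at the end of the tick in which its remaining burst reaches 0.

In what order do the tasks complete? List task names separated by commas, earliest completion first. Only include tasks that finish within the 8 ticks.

t=0: vr[F=0 H=0] → run F
t=1: vr[F=1024/655 H=0] → run H
t=2: vr[F=1024/655 H=1] → run H
t=3: vr[F=1024/655] → run F
t=4: vr[F=2048/655] → run F
t=5: vr[F=3072/655] → run F
t=6: vr[F=4096/655] → run F
t=7: vr[F=1024/131] → run F

completion order = H, F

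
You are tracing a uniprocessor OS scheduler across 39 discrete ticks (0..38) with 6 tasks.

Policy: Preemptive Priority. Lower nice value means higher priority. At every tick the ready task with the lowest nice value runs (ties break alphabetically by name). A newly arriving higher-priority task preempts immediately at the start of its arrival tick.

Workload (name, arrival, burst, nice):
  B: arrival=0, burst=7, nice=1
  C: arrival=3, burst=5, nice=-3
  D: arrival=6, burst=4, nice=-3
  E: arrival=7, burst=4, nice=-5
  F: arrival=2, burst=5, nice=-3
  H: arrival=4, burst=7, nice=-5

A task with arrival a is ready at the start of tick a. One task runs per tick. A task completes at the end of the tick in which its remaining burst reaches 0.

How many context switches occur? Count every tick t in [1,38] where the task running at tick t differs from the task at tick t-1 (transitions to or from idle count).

context switches = 10

t=0: ready={B} → run B
t=1: ready={B} → run B
t=2: ready={B,F} → run F
t=3: ready={B,C,F} → run C
t=4: ready={B,C,F,H} → run H
t=5: ready={B,C,F,H} → run H
t=6: ready={B,C,D,F,H} → run H
t=7: ready={B,C,D,E,F,H} → run E
t=8: ready={B,C,D,E,F,H} → run E
t=9: ready={B,C,D,E,F,H} → run E
t=10: ready={B,C,D,E,F,H} → run E
t=11: ready={B,C,D,F,H} → run H
t=12: ready={B,C,D,F,H} → run H
t=13: ready={B,C,D,F,H} → run H
t=14: ready={B,C,D,F,H} → run H
t=15: ready={B,C,D,F} → run C
t=16: ready={B,C,D,F} → run C
t=17: ready={B,C,D,F} → run C
t=18: ready={B,C,D,F} → run C
t=19: ready={B,D,F} → run D
t=20: ready={B,D,F} → run D
t=21: ready={B,D,F} → run D
t=22: ready={B,D,F} → run D
t=23: ready={B,F} → run F
t=24: ready={B,F} → run F
t=25: ready={B,F} → run F
t=26: ready={B,F} → run F
t=27: ready={B} → run B
t=28: ready={B} → run B
t=29: ready={B} → run B
t=30: ready={B} → run B
t=31: ready={B} → run B
t=32: (idle)
t=33: (idle)
t=34: (idle)
t=35: (idle)
t=36: (idle)
t=37: (idle)
t=38: (idle)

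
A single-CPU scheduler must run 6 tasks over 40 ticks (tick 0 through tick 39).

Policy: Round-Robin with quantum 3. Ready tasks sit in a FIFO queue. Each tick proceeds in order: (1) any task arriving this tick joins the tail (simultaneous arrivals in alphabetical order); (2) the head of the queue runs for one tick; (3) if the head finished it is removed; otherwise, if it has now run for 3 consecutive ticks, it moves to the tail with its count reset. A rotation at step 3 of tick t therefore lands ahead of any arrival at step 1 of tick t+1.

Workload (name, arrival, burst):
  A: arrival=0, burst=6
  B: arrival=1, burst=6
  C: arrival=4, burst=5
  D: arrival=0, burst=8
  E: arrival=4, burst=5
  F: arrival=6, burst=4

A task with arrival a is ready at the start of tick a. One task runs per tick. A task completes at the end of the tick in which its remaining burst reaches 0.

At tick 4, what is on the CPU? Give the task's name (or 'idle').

running at tick 4 = D

t=0: queue=[A,D] q_used=0 → run A
t=1: queue=[A,D,B] q_used=1 → run A
t=2: queue=[A,D,B] q_used=2 → run A
t=3: queue=[D,B,A] q_used=0 → run D
t=4: queue=[D,B,A,C,E] q_used=1 → run D
t=5: queue=[D,B,A,C,E] q_used=2 → run D
t=6: queue=[B,A,C,E,D,F] q_used=0 → run B
t=7: queue=[B,A,C,E,D,F] q_used=1 → run B
t=8: queue=[B,A,C,E,D,F] q_used=2 → run B
t=9: queue=[A,C,E,D,F,B] q_used=0 → run A
t=10: queue=[A,C,E,D,F,B] q_used=1 → run A
t=11: queue=[A,C,E,D,F,B] q_used=2 → run A
t=12: queue=[C,E,D,F,B] q_used=0 → run C
t=13: queue=[C,E,D,F,B] q_used=1 → run C
t=14: queue=[C,E,D,F,B] q_used=2 → run C
t=15: queue=[E,D,F,B,C] q_used=0 → run E
t=16: queue=[E,D,F,B,C] q_used=1 → run E
t=17: queue=[E,D,F,B,C] q_used=2 → run E
t=18: queue=[D,F,B,C,E] q_used=0 → run D
t=19: queue=[D,F,B,C,E] q_used=1 → run D
t=20: queue=[D,F,B,C,E] q_used=2 → run D
t=21: queue=[F,B,C,E,D] q_used=0 → run F
t=22: queue=[F,B,C,E,D] q_used=1 → run F
t=23: queue=[F,B,C,E,D] q_used=2 → run F
t=24: queue=[B,C,E,D,F] q_used=0 → run B
t=25: queue=[B,C,E,D,F] q_used=1 → run B
t=26: queue=[B,C,E,D,F] q_used=2 → run B
t=27: queue=[C,E,D,F] q_used=0 → run C
t=28: queue=[C,E,D,F] q_used=1 → run C
t=29: queue=[E,D,F] q_used=0 → run E
t=30: queue=[E,D,F] q_used=1 → run E
t=31: queue=[D,F] q_used=0 → run D
t=32: queue=[D,F] q_used=1 → run D
t=33: queue=[F] q_used=0 → run F
t=34: (idle)
t=35: (idle)
t=36: (idle)
t=37: (idle)
t=38: (idle)
t=39: (idle)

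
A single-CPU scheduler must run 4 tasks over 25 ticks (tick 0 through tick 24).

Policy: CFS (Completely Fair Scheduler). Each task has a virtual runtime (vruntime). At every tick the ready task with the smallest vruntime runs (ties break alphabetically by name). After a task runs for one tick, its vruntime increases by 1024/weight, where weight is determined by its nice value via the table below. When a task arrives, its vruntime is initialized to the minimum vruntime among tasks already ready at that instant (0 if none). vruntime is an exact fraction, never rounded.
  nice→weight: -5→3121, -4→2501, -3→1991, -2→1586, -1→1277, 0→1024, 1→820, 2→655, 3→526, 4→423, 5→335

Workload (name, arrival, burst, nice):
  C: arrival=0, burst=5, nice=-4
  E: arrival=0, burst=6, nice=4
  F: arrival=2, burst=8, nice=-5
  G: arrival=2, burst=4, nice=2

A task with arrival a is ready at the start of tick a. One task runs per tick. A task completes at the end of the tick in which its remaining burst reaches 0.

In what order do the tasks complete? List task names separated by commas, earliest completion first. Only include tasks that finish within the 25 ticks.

t=0: vr[C=0 E=0] → run C
t=1: vr[C=1024/2501 E=0] → run E
t=2: vr[C=1024/2501 E=1024/423 F=1024/2501 G=1024/2501] → run C
t=3: vr[C=2048/2501 E=1024/423 F=1024/2501 G=1024/2501] → run F
t=4: vr[C=2048/2501 E=1024/423 F=5756928/7805621 G=1024/2501] → run G
t=5: vr[C=2048/2501 E=1024/423 F=5756928/7805621 G=3231744/1638155] → run F
t=6: vr[C=2048/2501 E=1024/423 F=8317952/7805621 G=3231744/1638155] → run C
t=7: vr[C=3072/2501 E=1024/423 F=8317952/7805621 G=3231744/1638155] → run F
t=8: vr[C=3072/2501 E=1024/423 F=10878976/7805621 G=3231744/1638155] → run C
t=9: vr[C=4096/2501 E=1024/423 F=10878976/7805621 G=3231744/1638155] → run F
t=10: vr[C=4096/2501 E=1024/423 F=13440000/7805621 G=3231744/1638155] → run C
t=11: vr[E=1024/423 F=13440000/7805621 G=3231744/1638155] → run F
t=12: vr[E=1024/423 F=16001024/7805621 G=3231744/1638155] → run G
t=13: vr[E=1024/423 F=16001024/7805621 G=5792768/1638155] → run F
t=14: vr[E=1024/423 F=18562048/7805621 G=5792768/1638155] → run F
t=15: vr[E=1024/423 F=21123072/7805621 G=5792768/1638155] → run E
t=16: vr[E=2048/423 F=21123072/7805621 G=5792768/1638155] → run F
t=17: vr[E=2048/423 G=5792768/1638155] → run G
t=18: vr[E=2048/423 G=8353792/1638155] → run E
t=19: vr[E=1024/141 G=8353792/1638155] → run G
t=20: vr[E=1024/141] → run E
t=21: vr[E=4096/423] → run E
t=22: vr[E=5120/423] → run E
t=23: (idle)
t=24: (idle)

completion order = C, F, G, E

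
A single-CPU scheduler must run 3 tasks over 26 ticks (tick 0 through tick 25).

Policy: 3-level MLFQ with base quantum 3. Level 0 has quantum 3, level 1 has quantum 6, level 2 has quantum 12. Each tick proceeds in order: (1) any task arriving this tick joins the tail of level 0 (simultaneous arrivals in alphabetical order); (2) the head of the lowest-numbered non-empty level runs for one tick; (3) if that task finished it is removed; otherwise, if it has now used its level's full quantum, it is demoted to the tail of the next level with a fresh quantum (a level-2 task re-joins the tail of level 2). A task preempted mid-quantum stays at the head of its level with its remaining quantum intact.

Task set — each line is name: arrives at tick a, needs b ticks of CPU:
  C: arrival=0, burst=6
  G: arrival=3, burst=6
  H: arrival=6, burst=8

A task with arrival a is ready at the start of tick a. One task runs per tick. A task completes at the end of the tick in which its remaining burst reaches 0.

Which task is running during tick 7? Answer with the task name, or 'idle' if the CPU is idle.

running at tick 7 = H

t=0: L0/L1/L2 = C/-/- → run C
t=1: L0/L1/L2 = C/-/- → run C
t=2: L0/L1/L2 = C/-/- → run C
t=3: L0/L1/L2 = G/C/- → run G
t=4: L0/L1/L2 = G/C/- → run G
t=5: L0/L1/L2 = G/C/- → run G
t=6: L0/L1/L2 = H/CG/- → run H
t=7: L0/L1/L2 = H/CG/- → run H
t=8: L0/L1/L2 = H/CG/- → run H
t=9: L0/L1/L2 = -/CGH/- → run C
t=10: L0/L1/L2 = -/CGH/- → run C
t=11: L0/L1/L2 = -/CGH/- → run C
t=12: L0/L1/L2 = -/GH/- → run G
t=13: L0/L1/L2 = -/GH/- → run G
t=14: L0/L1/L2 = -/GH/- → run G
t=15: L0/L1/L2 = -/H/- → run H
t=16: L0/L1/L2 = -/H/- → run H
t=17: L0/L1/L2 = -/H/- → run H
t=18: L0/L1/L2 = -/H/- → run H
t=19: L0/L1/L2 = -/H/- → run H
t=20: (idle)
t=21: (idle)
t=22: (idle)
t=23: (idle)
t=24: (idle)
t=25: (idle)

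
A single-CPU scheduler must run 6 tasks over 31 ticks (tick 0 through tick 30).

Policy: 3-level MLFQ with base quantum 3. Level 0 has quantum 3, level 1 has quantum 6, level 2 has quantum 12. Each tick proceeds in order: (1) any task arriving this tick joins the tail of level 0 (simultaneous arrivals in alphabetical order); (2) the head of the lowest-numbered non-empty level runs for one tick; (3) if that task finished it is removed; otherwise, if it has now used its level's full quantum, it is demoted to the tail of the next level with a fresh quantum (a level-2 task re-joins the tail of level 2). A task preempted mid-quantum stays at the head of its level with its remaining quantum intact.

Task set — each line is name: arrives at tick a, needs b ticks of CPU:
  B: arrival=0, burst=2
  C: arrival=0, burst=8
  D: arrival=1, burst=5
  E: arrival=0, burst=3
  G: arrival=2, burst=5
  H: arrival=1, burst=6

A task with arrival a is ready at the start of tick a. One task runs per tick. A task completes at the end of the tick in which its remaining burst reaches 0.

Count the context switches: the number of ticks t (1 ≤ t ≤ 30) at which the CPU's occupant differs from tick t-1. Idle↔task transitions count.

t=0: L0/L1/L2 = BCE/-/- → run B
t=1: L0/L1/L2 = BCEDH/-/- → run B
t=2: L0/L1/L2 = CEDHG/-/- → run C
t=3: L0/L1/L2 = CEDHG/-/- → run C
t=4: L0/L1/L2 = CEDHG/-/- → run C
t=5: L0/L1/L2 = EDHG/C/- → run E
t=6: L0/L1/L2 = EDHG/C/- → run E
t=7: L0/L1/L2 = EDHG/C/- → run E
t=8: L0/L1/L2 = DHG/C/- → run D
t=9: L0/L1/L2 = DHG/C/- → run D
t=10: L0/L1/L2 = DHG/C/- → run D
t=11: L0/L1/L2 = HG/CD/- → run H
t=12: L0/L1/L2 = HG/CD/- → run H
t=13: L0/L1/L2 = HG/CD/- → run H
t=14: L0/L1/L2 = G/CDH/- → run G
t=15: L0/L1/L2 = G/CDH/- → run G
t=16: L0/L1/L2 = G/CDH/- → run G
t=17: L0/L1/L2 = -/CDHG/- → run C
t=18: L0/L1/L2 = -/CDHG/- → run C
t=19: L0/L1/L2 = -/CDHG/- → run C
t=20: L0/L1/L2 = -/CDHG/- → run C
t=21: L0/L1/L2 = -/CDHG/- → run C
t=22: L0/L1/L2 = -/DHG/- → run D
t=23: L0/L1/L2 = -/DHG/- → run D
t=24: L0/L1/L2 = -/HG/- → run H
t=25: L0/L1/L2 = -/HG/- → run H
t=26: L0/L1/L2 = -/HG/- → run H
t=27: L0/L1/L2 = -/G/- → run G
t=28: L0/L1/L2 = -/G/- → run G
t=29: (idle)
t=30: (idle)

context switches = 10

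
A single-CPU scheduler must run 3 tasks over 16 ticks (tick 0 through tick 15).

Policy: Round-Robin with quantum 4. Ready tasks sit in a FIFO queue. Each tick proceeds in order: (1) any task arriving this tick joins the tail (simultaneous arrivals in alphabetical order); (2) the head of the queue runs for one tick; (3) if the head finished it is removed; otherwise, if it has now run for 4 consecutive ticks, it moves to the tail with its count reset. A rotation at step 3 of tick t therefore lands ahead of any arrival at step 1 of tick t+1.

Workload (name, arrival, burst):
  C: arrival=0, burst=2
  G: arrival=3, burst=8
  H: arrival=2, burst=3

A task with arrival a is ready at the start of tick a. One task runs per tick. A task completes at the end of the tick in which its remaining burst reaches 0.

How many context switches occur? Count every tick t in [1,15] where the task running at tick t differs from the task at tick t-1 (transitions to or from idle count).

context switches = 3

t=0: queue=[C] q_used=0 → run C
t=1: queue=[C] q_used=1 → run C
t=2: queue=[H] q_used=0 → run H
t=3: queue=[H,G] q_used=1 → run H
t=4: queue=[H,G] q_used=2 → run H
t=5: queue=[G] q_used=0 → run G
t=6: queue=[G] q_used=1 → run G
t=7: queue=[G] q_used=2 → run G
t=8: queue=[G] q_used=3 → run G
t=9: queue=[G] q_used=0 → run G
t=10: queue=[G] q_used=1 → run G
t=11: queue=[G] q_used=2 → run G
t=12: queue=[G] q_used=3 → run G
t=13: (idle)
t=14: (idle)
t=15: (idle)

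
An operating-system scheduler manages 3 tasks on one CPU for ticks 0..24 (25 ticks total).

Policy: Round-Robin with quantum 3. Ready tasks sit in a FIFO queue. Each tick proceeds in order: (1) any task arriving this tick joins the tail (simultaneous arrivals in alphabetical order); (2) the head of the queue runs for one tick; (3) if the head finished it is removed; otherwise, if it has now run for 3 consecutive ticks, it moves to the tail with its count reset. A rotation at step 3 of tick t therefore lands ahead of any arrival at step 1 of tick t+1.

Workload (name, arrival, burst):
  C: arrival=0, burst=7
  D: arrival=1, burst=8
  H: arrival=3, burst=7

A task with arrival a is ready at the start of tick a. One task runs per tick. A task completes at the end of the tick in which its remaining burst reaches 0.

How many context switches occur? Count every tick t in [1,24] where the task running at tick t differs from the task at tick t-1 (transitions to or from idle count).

context switches = 9

t=0: queue=[C] q_used=0 → run C
t=1: queue=[C,D] q_used=1 → run C
t=2: queue=[C,D] q_used=2 → run C
t=3: queue=[D,C,H] q_used=0 → run D
t=4: queue=[D,C,H] q_used=1 → run D
t=5: queue=[D,C,H] q_used=2 → run D
t=6: queue=[C,H,D] q_used=0 → run C
t=7: queue=[C,H,D] q_used=1 → run C
t=8: queue=[C,H,D] q_used=2 → run C
t=9: queue=[H,D,C] q_used=0 → run H
t=10: queue=[H,D,C] q_used=1 → run H
t=11: queue=[H,D,C] q_used=2 → run H
t=12: queue=[D,C,H] q_used=0 → run D
t=13: queue=[D,C,H] q_used=1 → run D
t=14: queue=[D,C,H] q_used=2 → run D
t=15: queue=[C,H,D] q_used=0 → run C
t=16: queue=[H,D] q_used=0 → run H
t=17: queue=[H,D] q_used=1 → run H
t=18: queue=[H,D] q_used=2 → run H
t=19: queue=[D,H] q_used=0 → run D
t=20: queue=[D,H] q_used=1 → run D
t=21: queue=[H] q_used=0 → run H
t=22: (idle)
t=23: (idle)
t=24: (idle)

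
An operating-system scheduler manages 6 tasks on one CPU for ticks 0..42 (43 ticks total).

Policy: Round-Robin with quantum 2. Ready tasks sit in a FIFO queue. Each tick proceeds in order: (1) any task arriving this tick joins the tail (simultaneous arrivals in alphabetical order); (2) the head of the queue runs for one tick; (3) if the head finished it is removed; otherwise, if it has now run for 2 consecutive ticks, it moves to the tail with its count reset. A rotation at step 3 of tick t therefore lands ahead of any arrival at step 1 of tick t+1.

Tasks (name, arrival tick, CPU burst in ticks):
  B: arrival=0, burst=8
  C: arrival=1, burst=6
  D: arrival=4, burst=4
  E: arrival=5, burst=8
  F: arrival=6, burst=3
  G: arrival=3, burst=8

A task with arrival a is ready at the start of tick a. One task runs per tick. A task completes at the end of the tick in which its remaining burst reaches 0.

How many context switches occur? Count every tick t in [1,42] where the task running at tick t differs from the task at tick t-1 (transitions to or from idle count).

t=0: queue=[B] q_used=0 → run B
t=1: queue=[B,C] q_used=1 → run B
t=2: queue=[C,B] q_used=0 → run C
t=3: queue=[C,B,G] q_used=1 → run C
t=4: queue=[B,G,C,D] q_used=0 → run B
t=5: queue=[B,G,C,D,E] q_used=1 → run B
t=6: queue=[G,C,D,E,B,F] q_used=0 → run G
t=7: queue=[G,C,D,E,B,F] q_used=1 → run G
t=8: queue=[C,D,E,B,F,G] q_used=0 → run C
t=9: queue=[C,D,E,B,F,G] q_used=1 → run C
t=10: queue=[D,E,B,F,G,C] q_used=0 → run D
t=11: queue=[D,E,B,F,G,C] q_used=1 → run D
t=12: queue=[E,B,F,G,C,D] q_used=0 → run E
t=13: queue=[E,B,F,G,C,D] q_used=1 → run E
t=14: queue=[B,F,G,C,D,E] q_used=0 → run B
t=15: queue=[B,F,G,C,D,E] q_used=1 → run B
t=16: queue=[F,G,C,D,E,B] q_used=0 → run F
t=17: queue=[F,G,C,D,E,B] q_used=1 → run F
t=18: queue=[G,C,D,E,B,F] q_used=0 → run G
t=19: queue=[G,C,D,E,B,F] q_used=1 → run G
t=20: queue=[C,D,E,B,F,G] q_used=0 → run C
t=21: queue=[C,D,E,B,F,G] q_used=1 → run C
t=22: queue=[D,E,B,F,G] q_used=0 → run D
t=23: queue=[D,E,B,F,G] q_used=1 → run D
t=24: queue=[E,B,F,G] q_used=0 → run E
t=25: queue=[E,B,F,G] q_used=1 → run E
t=26: queue=[B,F,G,E] q_used=0 → run B
t=27: queue=[B,F,G,E] q_used=1 → run B
t=28: queue=[F,G,E] q_used=0 → run F
t=29: queue=[G,E] q_used=0 → run G
t=30: queue=[G,E] q_used=1 → run G
t=31: queue=[E,G] q_used=0 → run E
t=32: queue=[E,G] q_used=1 → run E
t=33: queue=[G,E] q_used=0 → run G
t=34: queue=[G,E] q_used=1 → run G
t=35: queue=[E] q_used=0 → run E
t=36: queue=[E] q_used=1 → run E
t=37: (idle)
t=38: (idle)
t=39: (idle)
t=40: (idle)
t=41: (idle)
t=42: (idle)

context switches = 19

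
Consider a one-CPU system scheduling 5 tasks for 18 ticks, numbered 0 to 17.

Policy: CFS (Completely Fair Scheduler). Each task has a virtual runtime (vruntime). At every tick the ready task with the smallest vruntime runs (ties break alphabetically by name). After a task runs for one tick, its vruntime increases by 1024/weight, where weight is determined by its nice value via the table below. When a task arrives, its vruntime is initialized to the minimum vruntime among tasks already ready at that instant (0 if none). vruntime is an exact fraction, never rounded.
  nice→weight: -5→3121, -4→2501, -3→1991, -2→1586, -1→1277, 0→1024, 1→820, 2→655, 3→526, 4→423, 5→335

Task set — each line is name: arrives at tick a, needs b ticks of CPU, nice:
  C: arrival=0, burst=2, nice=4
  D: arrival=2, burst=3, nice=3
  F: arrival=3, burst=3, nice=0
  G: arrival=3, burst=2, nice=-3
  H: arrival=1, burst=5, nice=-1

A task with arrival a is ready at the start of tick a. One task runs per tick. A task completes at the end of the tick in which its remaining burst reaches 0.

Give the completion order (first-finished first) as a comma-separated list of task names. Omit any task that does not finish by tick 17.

completion order = C, G, F, H, D

t=0: vr[C=0] → run C
t=1: vr[C=1024/423 H=1024/423] → run C
t=2: vr[D=1024/423 H=1024/423] → run D
t=3: vr[D=485888/111249 F=1024/423 G=1024/423 H=1024/423] → run F
t=4: vr[D=485888/111249 F=1447/423 G=1024/423 H=1024/423] → run G
t=5: vr[D=485888/111249 F=1447/423 G=2471936/842193 H=1024/423] → run H
t=6: vr[D=485888/111249 F=1447/423 G=2471936/842193 H=1740800/540171] → run G
t=7: vr[D=485888/111249 F=1447/423 H=1740800/540171] → run H
t=8: vr[D=485888/111249 F=1447/423 H=2173952/540171] → run F
t=9: vr[D=485888/111249 F=1870/423 H=2173952/540171] → run H
t=10: vr[D=485888/111249 F=1870/423 H=2607104/540171] → run D
t=11: vr[D=702464/111249 F=1870/423 H=2607104/540171] → run F
t=12: vr[D=702464/111249 H=2607104/540171] → run H
t=13: vr[D=702464/111249 H=3040256/540171] → run H
t=14: vr[D=702464/111249] → run D
t=15: (idle)
t=16: (idle)
t=17: (idle)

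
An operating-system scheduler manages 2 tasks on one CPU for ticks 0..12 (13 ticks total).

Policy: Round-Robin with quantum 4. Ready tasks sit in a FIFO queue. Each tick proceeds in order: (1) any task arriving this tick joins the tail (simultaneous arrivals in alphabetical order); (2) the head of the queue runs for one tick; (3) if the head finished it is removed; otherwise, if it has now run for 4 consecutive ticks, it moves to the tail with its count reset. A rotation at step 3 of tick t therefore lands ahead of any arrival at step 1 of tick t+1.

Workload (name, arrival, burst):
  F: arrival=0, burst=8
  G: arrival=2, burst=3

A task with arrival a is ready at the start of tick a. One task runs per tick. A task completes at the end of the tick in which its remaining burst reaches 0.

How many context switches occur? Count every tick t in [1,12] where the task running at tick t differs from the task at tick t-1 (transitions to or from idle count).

t=0: queue=[F] q_used=0 → run F
t=1: queue=[F] q_used=1 → run F
t=2: queue=[F,G] q_used=2 → run F
t=3: queue=[F,G] q_used=3 → run F
t=4: queue=[G,F] q_used=0 → run G
t=5: queue=[G,F] q_used=1 → run G
t=6: queue=[G,F] q_used=2 → run G
t=7: queue=[F] q_used=0 → run F
t=8: queue=[F] q_used=1 → run F
t=9: queue=[F] q_used=2 → run F
t=10: queue=[F] q_used=3 → run F
t=11: (idle)
t=12: (idle)

context switches = 3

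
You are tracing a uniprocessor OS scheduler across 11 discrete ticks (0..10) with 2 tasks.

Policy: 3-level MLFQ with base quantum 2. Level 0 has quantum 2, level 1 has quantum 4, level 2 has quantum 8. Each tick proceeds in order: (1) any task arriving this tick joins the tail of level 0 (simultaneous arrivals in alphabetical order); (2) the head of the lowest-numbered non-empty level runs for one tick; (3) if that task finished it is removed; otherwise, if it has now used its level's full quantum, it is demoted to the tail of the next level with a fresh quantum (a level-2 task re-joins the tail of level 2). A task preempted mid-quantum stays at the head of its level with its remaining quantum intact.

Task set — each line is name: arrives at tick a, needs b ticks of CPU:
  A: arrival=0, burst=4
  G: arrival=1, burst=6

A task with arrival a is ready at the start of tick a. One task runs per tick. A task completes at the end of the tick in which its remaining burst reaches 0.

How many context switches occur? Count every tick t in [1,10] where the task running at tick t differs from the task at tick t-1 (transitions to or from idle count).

t=0: L0/L1/L2 = A/-/- → run A
t=1: L0/L1/L2 = AG/-/- → run A
t=2: L0/L1/L2 = G/A/- → run G
t=3: L0/L1/L2 = G/A/- → run G
t=4: L0/L1/L2 = -/AG/- → run A
t=5: L0/L1/L2 = -/AG/- → run A
t=6: L0/L1/L2 = -/G/- → run G
t=7: L0/L1/L2 = -/G/- → run G
t=8: L0/L1/L2 = -/G/- → run G
t=9: L0/L1/L2 = -/G/- → run G
t=10: (idle)

context switches = 4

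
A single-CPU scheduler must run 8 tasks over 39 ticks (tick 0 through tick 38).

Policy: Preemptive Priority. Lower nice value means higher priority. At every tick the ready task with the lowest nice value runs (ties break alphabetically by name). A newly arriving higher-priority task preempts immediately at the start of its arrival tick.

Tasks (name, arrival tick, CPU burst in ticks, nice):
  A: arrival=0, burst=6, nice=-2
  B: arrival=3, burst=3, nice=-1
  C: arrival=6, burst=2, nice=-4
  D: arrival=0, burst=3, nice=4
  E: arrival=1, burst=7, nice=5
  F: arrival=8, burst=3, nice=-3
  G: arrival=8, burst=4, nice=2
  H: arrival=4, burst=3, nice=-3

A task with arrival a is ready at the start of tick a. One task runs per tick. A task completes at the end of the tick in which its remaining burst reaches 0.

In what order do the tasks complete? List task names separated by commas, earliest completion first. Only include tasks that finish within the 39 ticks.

completion order = C, F, H, A, B, G, D, E

t=0: ready={A,D} → run A
t=1: ready={A,D,E} → run A
t=2: ready={A,D,E} → run A
t=3: ready={A,B,D,E} → run A
t=4: ready={A,B,D,E,H} → run H
t=5: ready={A,B,D,E,H} → run H
t=6: ready={A,B,C,D,E,H} → run C
t=7: ready={A,B,C,D,E,H} → run C
t=8: ready={A,B,D,E,F,G,H} → run F
t=9: ready={A,B,D,E,F,G,H} → run F
t=10: ready={A,B,D,E,F,G,H} → run F
t=11: ready={A,B,D,E,G,H} → run H
t=12: ready={A,B,D,E,G} → run A
t=13: ready={A,B,D,E,G} → run A
t=14: ready={B,D,E,G} → run B
t=15: ready={B,D,E,G} → run B
t=16: ready={B,D,E,G} → run B
t=17: ready={D,E,G} → run G
t=18: ready={D,E,G} → run G
t=19: ready={D,E,G} → run G
t=20: ready={D,E,G} → run G
t=21: ready={D,E} → run D
t=22: ready={D,E} → run D
t=23: ready={D,E} → run D
t=24: ready={E} → run E
t=25: ready={E} → run E
t=26: ready={E} → run E
t=27: ready={E} → run E
t=28: ready={E} → run E
t=29: ready={E} → run E
t=30: ready={E} → run E
t=31: (idle)
t=32: (idle)
t=33: (idle)
t=34: (idle)
t=35: (idle)
t=36: (idle)
t=37: (idle)
t=38: (idle)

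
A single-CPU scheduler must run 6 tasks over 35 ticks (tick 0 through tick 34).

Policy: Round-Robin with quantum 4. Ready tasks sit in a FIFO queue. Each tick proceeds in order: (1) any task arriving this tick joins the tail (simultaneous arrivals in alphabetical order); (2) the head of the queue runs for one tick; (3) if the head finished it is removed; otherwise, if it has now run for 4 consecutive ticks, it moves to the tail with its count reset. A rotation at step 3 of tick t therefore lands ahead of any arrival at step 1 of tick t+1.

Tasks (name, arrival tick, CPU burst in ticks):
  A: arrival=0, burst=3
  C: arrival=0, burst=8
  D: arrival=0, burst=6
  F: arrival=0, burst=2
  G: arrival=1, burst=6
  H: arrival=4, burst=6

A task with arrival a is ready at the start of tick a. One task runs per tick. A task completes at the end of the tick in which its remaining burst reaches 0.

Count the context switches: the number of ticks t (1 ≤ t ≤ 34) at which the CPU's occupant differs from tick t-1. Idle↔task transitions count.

t=0: queue=[A,C,D,F] q_used=0 → run A
t=1: queue=[A,C,D,F,G] q_used=1 → run A
t=2: queue=[A,C,D,F,G] q_used=2 → run A
t=3: queue=[C,D,F,G] q_used=0 → run C
t=4: queue=[C,D,F,G,H] q_used=1 → run C
t=5: queue=[C,D,F,G,H] q_used=2 → run C
t=6: queue=[C,D,F,G,H] q_used=3 → run C
t=7: queue=[D,F,G,H,C] q_used=0 → run D
t=8: queue=[D,F,G,H,C] q_used=1 → run D
t=9: queue=[D,F,G,H,C] q_used=2 → run D
t=10: queue=[D,F,G,H,C] q_used=3 → run D
t=11: queue=[F,G,H,C,D] q_used=0 → run F
t=12: queue=[F,G,H,C,D] q_used=1 → run F
t=13: queue=[G,H,C,D] q_used=0 → run G
t=14: queue=[G,H,C,D] q_used=1 → run G
t=15: queue=[G,H,C,D] q_used=2 → run G
t=16: queue=[G,H,C,D] q_used=3 → run G
t=17: queue=[H,C,D,G] q_used=0 → run H
t=18: queue=[H,C,D,G] q_used=1 → run H
t=19: queue=[H,C,D,G] q_used=2 → run H
t=20: queue=[H,C,D,G] q_used=3 → run H
t=21: queue=[C,D,G,H] q_used=0 → run C
t=22: queue=[C,D,G,H] q_used=1 → run C
t=23: queue=[C,D,G,H] q_used=2 → run C
t=24: queue=[C,D,G,H] q_used=3 → run C
t=25: queue=[D,G,H] q_used=0 → run D
t=26: queue=[D,G,H] q_used=1 → run D
t=27: queue=[G,H] q_used=0 → run G
t=28: queue=[G,H] q_used=1 → run G
t=29: queue=[H] q_used=0 → run H
t=30: queue=[H] q_used=1 → run H
t=31: (idle)
t=32: (idle)
t=33: (idle)
t=34: (idle)

context switches = 10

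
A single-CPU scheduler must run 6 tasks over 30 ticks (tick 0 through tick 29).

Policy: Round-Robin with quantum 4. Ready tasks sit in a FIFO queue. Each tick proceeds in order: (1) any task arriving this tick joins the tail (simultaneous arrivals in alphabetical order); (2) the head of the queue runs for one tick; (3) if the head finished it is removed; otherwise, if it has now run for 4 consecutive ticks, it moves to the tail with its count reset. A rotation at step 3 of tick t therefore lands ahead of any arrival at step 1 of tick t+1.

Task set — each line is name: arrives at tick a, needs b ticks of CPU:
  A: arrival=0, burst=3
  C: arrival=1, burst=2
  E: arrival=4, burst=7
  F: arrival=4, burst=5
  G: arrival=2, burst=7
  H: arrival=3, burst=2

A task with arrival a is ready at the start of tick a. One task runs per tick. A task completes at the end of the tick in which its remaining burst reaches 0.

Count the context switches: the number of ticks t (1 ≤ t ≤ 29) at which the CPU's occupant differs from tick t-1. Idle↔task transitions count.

t=0: queue=[A] q_used=0 → run A
t=1: queue=[A,C] q_used=1 → run A
t=2: queue=[A,C,G] q_used=2 → run A
t=3: queue=[C,G,H] q_used=0 → run C
t=4: queue=[C,G,H,E,F] q_used=1 → run C
t=5: queue=[G,H,E,F] q_used=0 → run G
t=6: queue=[G,H,E,F] q_used=1 → run G
t=7: queue=[G,H,E,F] q_used=2 → run G
t=8: queue=[G,H,E,F] q_used=3 → run G
t=9: queue=[H,E,F,G] q_used=0 → run H
t=10: queue=[H,E,F,G] q_used=1 → run H
t=11: queue=[E,F,G] q_used=0 → run E
t=12: queue=[E,F,G] q_used=1 → run E
t=13: queue=[E,F,G] q_used=2 → run E
t=14: queue=[E,F,G] q_used=3 → run E
t=15: queue=[F,G,E] q_used=0 → run F
t=16: queue=[F,G,E] q_used=1 → run F
t=17: queue=[F,G,E] q_used=2 → run F
t=18: queue=[F,G,E] q_used=3 → run F
t=19: queue=[G,E,F] q_used=0 → run G
t=20: queue=[G,E,F] q_used=1 → run G
t=21: queue=[G,E,F] q_used=2 → run G
t=22: queue=[E,F] q_used=0 → run E
t=23: queue=[E,F] q_used=1 → run E
t=24: queue=[E,F] q_used=2 → run E
t=25: queue=[F] q_used=0 → run F
t=26: (idle)
t=27: (idle)
t=28: (idle)
t=29: (idle)

context switches = 9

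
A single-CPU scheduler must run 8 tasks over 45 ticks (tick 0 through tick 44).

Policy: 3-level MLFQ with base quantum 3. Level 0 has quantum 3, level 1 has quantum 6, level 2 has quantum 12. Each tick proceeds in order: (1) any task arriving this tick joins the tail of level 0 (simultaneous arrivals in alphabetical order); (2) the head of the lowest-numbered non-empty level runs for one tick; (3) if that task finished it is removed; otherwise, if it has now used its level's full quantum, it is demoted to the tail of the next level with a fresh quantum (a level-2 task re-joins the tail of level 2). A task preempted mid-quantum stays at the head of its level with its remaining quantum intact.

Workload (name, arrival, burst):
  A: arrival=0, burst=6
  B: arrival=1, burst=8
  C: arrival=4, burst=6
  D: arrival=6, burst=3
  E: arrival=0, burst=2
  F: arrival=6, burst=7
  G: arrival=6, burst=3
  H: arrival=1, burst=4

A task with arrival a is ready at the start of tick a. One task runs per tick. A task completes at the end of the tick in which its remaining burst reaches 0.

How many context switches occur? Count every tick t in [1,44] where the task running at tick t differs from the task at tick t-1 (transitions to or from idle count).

t=0: L0/L1/L2 = AE/-/- → run A
t=1: L0/L1/L2 = AEBH/-/- → run A
t=2: L0/L1/L2 = AEBH/-/- → run A
t=3: L0/L1/L2 = EBH/A/- → run E
t=4: L0/L1/L2 = EBHC/A/- → run E
t=5: L0/L1/L2 = BHC/A/- → run B
t=6: L0/L1/L2 = BHCDFG/A/- → run B
t=7: L0/L1/L2 = BHCDFG/A/- → run B
t=8: L0/L1/L2 = HCDFG/AB/- → run H
t=9: L0/L1/L2 = HCDFG/AB/- → run H
t=10: L0/L1/L2 = HCDFG/AB/- → run H
t=11: L0/L1/L2 = CDFG/ABH/- → run C
t=12: L0/L1/L2 = CDFG/ABH/- → run C
t=13: L0/L1/L2 = CDFG/ABH/- → run C
t=14: L0/L1/L2 = DFG/ABHC/- → run D
t=15: L0/L1/L2 = DFG/ABHC/- → run D
t=16: L0/L1/L2 = DFG/ABHC/- → run D
t=17: L0/L1/L2 = FG/ABHC/- → run F
t=18: L0/L1/L2 = FG/ABHC/- → run F
t=19: L0/L1/L2 = FG/ABHC/- → run F
t=20: L0/L1/L2 = G/ABHCF/- → run G
t=21: L0/L1/L2 = G/ABHCF/- → run G
t=22: L0/L1/L2 = G/ABHCF/- → run G
t=23: L0/L1/L2 = -/ABHCF/- → run A
t=24: L0/L1/L2 = -/ABHCF/- → run A
t=25: L0/L1/L2 = -/ABHCF/- → run A
t=26: L0/L1/L2 = -/BHCF/- → run B
t=27: L0/L1/L2 = -/BHCF/- → run B
t=28: L0/L1/L2 = -/BHCF/- → run B
t=29: L0/L1/L2 = -/BHCF/- → run B
t=30: L0/L1/L2 = -/BHCF/- → run B
t=31: L0/L1/L2 = -/HCF/- → run H
t=32: L0/L1/L2 = -/CF/- → run C
t=33: L0/L1/L2 = -/CF/- → run C
t=34: L0/L1/L2 = -/CF/- → run C
t=35: L0/L1/L2 = -/F/- → run F
t=36: L0/L1/L2 = -/F/- → run F
t=37: L0/L1/L2 = -/F/- → run F
t=38: L0/L1/L2 = -/F/- → run F
t=39: (idle)
t=40: (idle)
t=41: (idle)
t=42: (idle)
t=43: (idle)
t=44: (idle)

context switches = 13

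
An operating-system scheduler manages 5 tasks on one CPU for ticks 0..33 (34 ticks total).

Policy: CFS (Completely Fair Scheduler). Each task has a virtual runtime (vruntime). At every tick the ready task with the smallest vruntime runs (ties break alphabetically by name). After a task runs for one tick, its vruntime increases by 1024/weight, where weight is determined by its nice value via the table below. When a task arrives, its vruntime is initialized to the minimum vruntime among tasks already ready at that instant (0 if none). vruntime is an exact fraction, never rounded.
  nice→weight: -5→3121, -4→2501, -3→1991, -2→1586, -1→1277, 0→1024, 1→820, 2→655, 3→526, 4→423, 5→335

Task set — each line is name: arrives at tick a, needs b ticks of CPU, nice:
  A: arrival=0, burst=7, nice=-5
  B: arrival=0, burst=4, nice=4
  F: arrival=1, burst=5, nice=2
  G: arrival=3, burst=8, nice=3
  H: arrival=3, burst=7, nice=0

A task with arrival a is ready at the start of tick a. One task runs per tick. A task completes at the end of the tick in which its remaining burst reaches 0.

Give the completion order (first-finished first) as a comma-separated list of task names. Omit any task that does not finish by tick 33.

t=0: vr[A=0 B=0] → run A
t=1: vr[A=1024/3121 B=0 F=0] → run B
t=2: vr[A=1024/3121 B=1024/423 F=0] → run F
t=3: vr[A=1024/3121 B=1024/423 F=1024/655 G=1024/3121 H=1024/3121] → run A
t=4: vr[A=2048/3121 B=1024/423 F=1024/655 G=1024/3121 H=1024/3121] → run G
t=5: vr[A=2048/3121 B=1024/423 F=1024/655 G=1867264/820823 H=1024/3121] → run H
t=6: vr[A=2048/3121 B=1024/423 F=1024/655 G=1867264/820823 H=4145/3121] → run A
t=7: vr[A=3072/3121 B=1024/423 F=1024/655 G=1867264/820823 H=4145/3121] → run A
t=8: vr[A=4096/3121 B=1024/423 F=1024/655 G=1867264/820823 H=4145/3121] → run A
t=9: vr[A=5120/3121 B=1024/423 F=1024/655 G=1867264/820823 H=4145/3121] → run H
t=10: vr[A=5120/3121 B=1024/423 F=1024/655 G=1867264/820823 H=7266/3121] → run F
t=11: vr[A=5120/3121 B=1024/423 F=2048/655 G=1867264/820823 H=7266/3121] → run A
t=12: vr[A=6144/3121 B=1024/423 F=2048/655 G=1867264/820823 H=7266/3121] → run A
t=13: vr[B=1024/423 F=2048/655 G=1867264/820823 H=7266/3121] → run G
t=14: vr[B=1024/423 F=2048/655 G=3465216/820823 H=7266/3121] → run H
t=15: vr[B=1024/423 F=2048/655 G=3465216/820823 H=10387/3121] → run B
t=16: vr[B=2048/423 F=2048/655 G=3465216/820823 H=10387/3121] → run F
t=17: vr[B=2048/423 F=3072/655 G=3465216/820823 H=10387/3121] → run H
t=18: vr[B=2048/423 F=3072/655 G=3465216/820823 H=13508/3121] → run G
t=19: vr[B=2048/423 F=3072/655 G=5063168/820823 H=13508/3121] → run H
t=20: vr[B=2048/423 F=3072/655 G=5063168/820823 H=16629/3121] → run F
t=21: vr[B=2048/423 F=4096/655 G=5063168/820823 H=16629/3121] → run B
t=22: vr[B=1024/141 F=4096/655 G=5063168/820823 H=16629/3121] → run H
t=23: vr[B=1024/141 F=4096/655 G=5063168/820823 H=19750/3121] → run G
t=24: vr[B=1024/141 F=4096/655 G=6661120/820823 H=19750/3121] → run F
t=25: vr[B=1024/141 G=6661120/820823 H=19750/3121] → run H
t=26: vr[B=1024/141 G=6661120/820823] → run B
t=27: vr[G=6661120/820823] → run G
t=28: vr[G=8259072/820823] → run G
t=29: vr[G=9857024/820823] → run G
t=30: vr[G=11454976/820823] → run G
t=31: (idle)
t=32: (idle)
t=33: (idle)

completion order = A, F, H, B, G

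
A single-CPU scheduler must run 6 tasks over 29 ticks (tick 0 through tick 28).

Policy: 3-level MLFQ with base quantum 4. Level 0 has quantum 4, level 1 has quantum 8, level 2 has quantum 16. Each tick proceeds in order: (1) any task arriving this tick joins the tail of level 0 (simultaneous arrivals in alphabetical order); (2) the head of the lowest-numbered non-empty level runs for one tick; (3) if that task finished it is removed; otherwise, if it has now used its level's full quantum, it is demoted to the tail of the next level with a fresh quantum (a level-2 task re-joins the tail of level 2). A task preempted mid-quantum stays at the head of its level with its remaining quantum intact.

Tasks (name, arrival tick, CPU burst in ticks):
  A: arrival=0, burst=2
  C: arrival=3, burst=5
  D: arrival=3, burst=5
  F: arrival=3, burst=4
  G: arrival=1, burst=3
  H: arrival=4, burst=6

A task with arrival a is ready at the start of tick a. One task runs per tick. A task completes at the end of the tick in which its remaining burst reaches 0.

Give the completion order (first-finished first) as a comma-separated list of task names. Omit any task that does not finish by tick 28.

t=0: L0/L1/L2 = A/-/- → run A
t=1: L0/L1/L2 = AG/-/- → run A
t=2: L0/L1/L2 = G/-/- → run G
t=3: L0/L1/L2 = GCDF/-/- → run G
t=4: L0/L1/L2 = GCDFH/-/- → run G
t=5: L0/L1/L2 = CDFH/-/- → run C
t=6: L0/L1/L2 = CDFH/-/- → run C
t=7: L0/L1/L2 = CDFH/-/- → run C
t=8: L0/L1/L2 = CDFH/-/- → run C
t=9: L0/L1/L2 = DFH/C/- → run D
t=10: L0/L1/L2 = DFH/C/- → run D
t=11: L0/L1/L2 = DFH/C/- → run D
t=12: L0/L1/L2 = DFH/C/- → run D
t=13: L0/L1/L2 = FH/CD/- → run F
t=14: L0/L1/L2 = FH/CD/- → run F
t=15: L0/L1/L2 = FH/CD/- → run F
t=16: L0/L1/L2 = FH/CD/- → run F
t=17: L0/L1/L2 = H/CD/- → run H
t=18: L0/L1/L2 = H/CD/- → run H
t=19: L0/L1/L2 = H/CD/- → run H
t=20: L0/L1/L2 = H/CD/- → run H
t=21: L0/L1/L2 = -/CDH/- → run C
t=22: L0/L1/L2 = -/DH/- → run D
t=23: L0/L1/L2 = -/H/- → run H
t=24: L0/L1/L2 = -/H/- → run H
t=25: (idle)
t=26: (idle)
t=27: (idle)
t=28: (idle)

completion order = A, G, F, C, D, H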